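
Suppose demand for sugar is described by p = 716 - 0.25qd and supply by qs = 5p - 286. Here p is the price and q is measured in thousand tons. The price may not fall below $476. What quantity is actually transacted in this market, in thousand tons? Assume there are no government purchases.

Rearranging demand gives qd = 2864 - 4p. In a free market, 2864 - 4p = 5p - 286 gives the equilibrium p* = 350, q* = 1464.
The floor of 476 is above the equilibrium price 350, so it binds.
At p = 476: qd = 2864 - 4·476 = 960 and qs = 5·476 - 286 = 2094.
The quantity actually transacted is the short side, demand: 960.

960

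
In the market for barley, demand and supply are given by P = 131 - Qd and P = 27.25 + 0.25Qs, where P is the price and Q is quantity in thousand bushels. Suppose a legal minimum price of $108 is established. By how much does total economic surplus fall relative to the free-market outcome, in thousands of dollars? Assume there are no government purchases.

2250

Rearranging demand gives Qd = 131 - P; rearranging supply gives Qs = 4P - 109. Equilibrium: 131 - P = 4P - 109, so 240 = 5P and P* = 48, Q* = 83.
Since 108 > 48, the floor is binding.
At P = 108: Qd = 131 - 108 = 23 and Qs = 4·108 - 109 = 323.
Quantity traded falls to 23. At Q = 23 the demand price is 131 - 23 = 108 and the supply price is (109 + 23)/4 = 33.
Deadweight loss = ½ · (108 - 33) · (83 - 23) = ½ · 75 · 60 = 2250.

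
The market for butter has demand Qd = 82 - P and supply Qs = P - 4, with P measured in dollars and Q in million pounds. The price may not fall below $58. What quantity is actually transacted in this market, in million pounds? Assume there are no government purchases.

Without the control the market clears where 82 - P = P - 4, i.e. P* = 43 and Q* = 39.
Because the floor (58) lies above the market-clearing price, it is binding.
At P = 58: Qd = 82 - 58 = 24 and Qs = 58 - 4 = 54.
The quantity actually transacted is the short side, demand: 24.

24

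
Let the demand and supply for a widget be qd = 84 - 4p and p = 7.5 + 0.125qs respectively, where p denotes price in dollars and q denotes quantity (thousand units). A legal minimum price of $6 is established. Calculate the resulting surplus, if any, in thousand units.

0

Rearranging supply gives qs = 8p - 60. Without the control the market clears where 84 - 4p = 8p - 60, i.e. p* = 12 and q* = 36.
The floor of 6 is below the equilibrium price 12, so it is not binding; the market clears at p* = 12, q* = 36.
Since the control does not bind, there is no surplus.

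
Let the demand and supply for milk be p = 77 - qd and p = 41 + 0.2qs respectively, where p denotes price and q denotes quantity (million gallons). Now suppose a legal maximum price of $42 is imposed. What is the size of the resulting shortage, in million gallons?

Rearranging demand gives qd = 77 - p; rearranging supply gives qs = 5p - 205. Setting quantity demanded equal to quantity supplied, 77 - p = 5p - 205, gives p* = 47 and q* = 30.
Since 42 < 47, the ceiling is binding.
At p = 42: qd = 77 - 42 = 35 and qs = 5·42 - 205 = 5.
Shortage = qd - qs = 35 - 5 = 30.

30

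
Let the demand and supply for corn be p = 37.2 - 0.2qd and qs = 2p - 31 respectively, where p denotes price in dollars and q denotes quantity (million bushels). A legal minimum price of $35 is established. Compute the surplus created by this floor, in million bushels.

Rearranging demand gives qd = 186 - 5p. Without the control the market clears where 186 - 5p = 2p - 31, i.e. p* = 31 and q* = 31.
Since 35 > 31, the floor is binding.
At p = 35: qd = 186 - 5·35 = 11 and qs = 2·35 - 31 = 39.
Surplus = qs - qd = 39 - 11 = 28.

28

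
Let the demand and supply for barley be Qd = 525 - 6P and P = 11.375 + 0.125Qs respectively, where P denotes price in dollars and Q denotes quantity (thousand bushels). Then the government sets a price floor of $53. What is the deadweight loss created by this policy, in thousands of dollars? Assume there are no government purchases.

Rearranging supply gives Qs = 8P - 91. Equilibrium: 525 - 6P = 8P - 91, so 616 = 14P and P* = 44, Q* = 261.
The floor of 53 is above the equilibrium price 44, so it binds.
At P = 53: Qd = 525 - 6·53 = 207 and Qs = 8·53 - 91 = 333.
Quantity traded falls to 207. At Q = 207 the demand price is (525 - 207)/6 = 53 and the supply price is (91 + 207)/8 = 37.25.
Deadweight loss = ½ · (53 - 37.25) · (261 - 207) = ½ · 15.75 · 54 = 425.25.

425.25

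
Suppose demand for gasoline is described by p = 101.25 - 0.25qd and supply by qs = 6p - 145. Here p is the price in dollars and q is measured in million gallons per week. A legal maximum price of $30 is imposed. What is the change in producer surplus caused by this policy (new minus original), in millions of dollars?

-2750

Rearranging demand gives qd = 405 - 4p. Without the control the market clears where 405 - 4p = 6p - 145, i.e. p* = 55 and q* = 185.
Since 30 < 55, the ceiling is binding.
At p = 30: qd = 405 - 4·30 = 285 and qs = 6·30 - 145 = 35.
Producer surplus without the control is ½ · (55 - 145/6) · 185 = 34225/12.
With the ceiling, producers sell 35 units at 30, so PS = ½ · (30 - 145/6) · 35 = 1225/12.
Change in producer surplus = 1225/12 - 34225/12 = -2750.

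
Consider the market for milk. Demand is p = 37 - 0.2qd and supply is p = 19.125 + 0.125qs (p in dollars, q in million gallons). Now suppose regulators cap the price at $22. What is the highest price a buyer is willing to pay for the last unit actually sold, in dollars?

Rearranging demand gives qd = 185 - 5p; rearranging supply gives qs = 8p - 153. Equilibrium: 185 - 5p = 8p - 153, so 338 = 13p and p* = 26, q* = 55.
The ceiling of 22 is below the equilibrium price 26, so it binds.
At p = 22: qd = 185 - 5·22 = 75 and qs = 8·22 - 153 = 23.
Only 23 units reach the market. On the demand curve, the marginal buyer's willingness to pay at q = 23 is (185 - 23)/5 = 32.4.

32.4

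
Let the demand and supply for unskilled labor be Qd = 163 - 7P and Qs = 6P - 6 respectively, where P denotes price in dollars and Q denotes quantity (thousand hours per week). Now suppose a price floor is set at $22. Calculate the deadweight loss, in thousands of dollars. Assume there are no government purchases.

Without the control the market clears where 163 - 7P = 6P - 6, i.e. P* = 13 and Q* = 72.
Because the floor (22) lies above the market-clearing price, it is binding.
At P = 22: Qd = 163 - 7·22 = 9 and Qs = 6·22 - 6 = 126.
Quantity traded falls to 9. At Q = 9 the demand price is (163 - 9)/7 = 22 and the supply price is (6 + 9)/6 = 2.5.
Deadweight loss = ½ · (22 - 2.5) · (72 - 9) = ½ · 19.5 · 63 = 614.25.

614.25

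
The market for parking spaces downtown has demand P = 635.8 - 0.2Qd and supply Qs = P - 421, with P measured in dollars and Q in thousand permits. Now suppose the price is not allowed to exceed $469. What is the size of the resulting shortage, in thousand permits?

Rearranging demand gives Qd = 3179 - 5P. Setting quantity demanded equal to quantity supplied, 3179 - 5P = P - 421, gives P* = 600 and Q* = 179.
Since 469 < 600, the ceiling is binding.
At P = 469: Qd = 3179 - 5·469 = 834 and Qs = 469 - 421 = 48.
Shortage = Qd - Qs = 834 - 48 = 786.

786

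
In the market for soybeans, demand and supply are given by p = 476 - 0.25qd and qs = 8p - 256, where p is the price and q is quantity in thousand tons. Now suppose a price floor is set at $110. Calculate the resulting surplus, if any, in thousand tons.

0

Rearranging demand gives qd = 1904 - 4p. In a free market, 1904 - 4p = 8p - 256 gives the equilibrium p* = 180, q* = 1184.
The floor of 110 is below the equilibrium price 180, so it is not binding; the market clears at p* = 180, q* = 1184.
Since the control does not bind, there is no surplus.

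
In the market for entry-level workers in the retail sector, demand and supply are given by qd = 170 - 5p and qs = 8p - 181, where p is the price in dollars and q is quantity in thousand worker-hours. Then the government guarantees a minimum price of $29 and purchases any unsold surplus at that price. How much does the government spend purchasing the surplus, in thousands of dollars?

Equilibrium: 170 - 5p = 8p - 181, so 351 = 13p and p* = 27, q* = 35.
The floor of 29 is above the equilibrium price 27, so it binds.
At p = 29: qd = 170 - 5·29 = 25 and qs = 8·29 - 181 = 51.
Surplus = qs - qd = 26.
Government expenditure = surplus × support price = 26 × 29 = 754.

754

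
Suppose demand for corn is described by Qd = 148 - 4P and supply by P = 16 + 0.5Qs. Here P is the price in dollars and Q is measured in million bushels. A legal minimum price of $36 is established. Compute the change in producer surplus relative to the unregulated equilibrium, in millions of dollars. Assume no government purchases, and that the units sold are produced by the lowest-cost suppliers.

-120

Rearranging supply gives Qs = 2P - 32. In a free market, 148 - 4P = 2P - 32 gives the equilibrium P* = 30, Q* = 28.
Because the floor (36) lies above the market-clearing price, it is binding.
At P = 36: Qd = 148 - 4·36 = 4 and Qs = 2·36 - 32 = 40.
Producer surplus without the control is ½ · (30 - 16) · 28 = 196.
With the floor, 4 units are sold at 36. The supply price at Q = 4 is 18, so PS = ½ · [(36 - 16) + (36 - 18)] · 4 = 76.
Change in producer surplus = 76 - 196 = -120.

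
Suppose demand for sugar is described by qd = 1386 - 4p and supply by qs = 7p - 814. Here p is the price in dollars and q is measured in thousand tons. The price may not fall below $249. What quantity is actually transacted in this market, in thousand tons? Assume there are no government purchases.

Without the control the market clears where 1386 - 4p = 7p - 814, i.e. p* = 200 and q* = 586.
The floor of 249 is above the equilibrium price 200, so it binds.
At p = 249: qd = 1386 - 4·249 = 390 and qs = 7·249 - 814 = 929.
The quantity actually transacted is the short side, demand: 390.

390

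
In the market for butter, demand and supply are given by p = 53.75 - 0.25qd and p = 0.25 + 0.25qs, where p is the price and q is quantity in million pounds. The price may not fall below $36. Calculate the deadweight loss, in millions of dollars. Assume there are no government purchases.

324

Rearranging demand gives qd = 215 - 4p; rearranging supply gives qs = 4p - 1. Without the control the market clears where 215 - 4p = 4p - 1, i.e. p* = 27 and q* = 107.
The floor of 36 is above the equilibrium price 27, so it binds.
At p = 36: qd = 215 - 4·36 = 71 and qs = 4·36 - 1 = 143.
Quantity traded falls to 71. At q = 71 the demand price is (215 - 71)/4 = 36 and the supply price is (1 + 71)/4 = 18.
Deadweight loss = ½ · (36 - 18) · (107 - 71) = ½ · 18 · 36 = 324.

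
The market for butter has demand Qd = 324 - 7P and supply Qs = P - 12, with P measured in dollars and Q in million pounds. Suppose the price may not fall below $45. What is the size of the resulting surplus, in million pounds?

In a free market, 324 - 7P = P - 12 gives the equilibrium P* = 42, Q* = 30.
Because the floor (45) lies above the market-clearing price, it is binding.
At P = 45: Qd = 324 - 7·45 = 9 and Qs = 45 - 12 = 33.
Surplus = Qs - Qd = 33 - 9 = 24.

24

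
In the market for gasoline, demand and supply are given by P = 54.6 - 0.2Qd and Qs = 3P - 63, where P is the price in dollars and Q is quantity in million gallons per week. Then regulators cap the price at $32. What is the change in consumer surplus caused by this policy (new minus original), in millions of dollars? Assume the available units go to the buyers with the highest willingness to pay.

240

Rearranging demand gives Qd = 273 - 5P. In a free market, 273 - 5P = 3P - 63 gives the equilibrium P* = 42, Q* = 63.
Because the ceiling (32) lies below the market-clearing price, it is binding.
At P = 32: Qd = 273 - 5·32 = 113 and Qs = 3·32 - 63 = 33.
Consumer surplus without the control is ½ · (54.6 - 42) · 63 = 396.9.
With the ceiling, 33 units are sold at 32 (assume they go to the highest-value buyers). The demand price at Q = 33 is 48, so CS = ½ · [(54.6 - 32) + (48 - 32)] · 33 = 636.9.
Change in consumer surplus = 636.9 - 396.9 = 240.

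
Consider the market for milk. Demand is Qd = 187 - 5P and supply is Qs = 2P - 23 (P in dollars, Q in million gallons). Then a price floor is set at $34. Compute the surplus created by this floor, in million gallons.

28

Setting quantity demanded equal to quantity supplied, 187 - 5P = 2P - 23, gives P* = 30 and Q* = 37.
The floor of 34 is above the equilibrium price 30, so it binds.
At P = 34: Qd = 187 - 5·34 = 17 and Qs = 2·34 - 23 = 45.
Surplus = Qs - Qd = 45 - 17 = 28.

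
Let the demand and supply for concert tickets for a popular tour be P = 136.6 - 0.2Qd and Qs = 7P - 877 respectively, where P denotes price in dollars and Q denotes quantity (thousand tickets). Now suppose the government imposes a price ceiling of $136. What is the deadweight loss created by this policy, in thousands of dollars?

Rearranging demand gives Qd = 683 - 5P. Setting quantity demanded equal to quantity supplied, 683 - 5P = 7P - 877, gives P* = 130 and Q* = 33.
The ceiling of 136 is above the equilibrium price 130, so it is not binding; the market clears at P* = 130, Q* = 33.
Since the control does not bind, no trades are prevented and deadweight loss is zero.

0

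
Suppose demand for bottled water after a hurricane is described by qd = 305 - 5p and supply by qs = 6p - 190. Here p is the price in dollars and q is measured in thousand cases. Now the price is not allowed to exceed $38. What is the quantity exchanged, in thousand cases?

Equilibrium: 305 - 5p = 6p - 190, so 495 = 11p and p* = 45, q* = 80.
The ceiling of 38 is below the equilibrium price 45, so it binds.
At p = 38: qd = 305 - 5·38 = 115 and qs = 6·38 - 190 = 38.
The quantity actually transacted is the short side, supply: 38.

38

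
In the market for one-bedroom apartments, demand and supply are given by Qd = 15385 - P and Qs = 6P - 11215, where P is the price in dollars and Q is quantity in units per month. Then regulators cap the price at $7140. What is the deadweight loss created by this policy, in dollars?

Equilibrium: 15385 - P = 6P - 11215, so 26600 = 7P and P* = 3800, Q* = 11585.
The ceiling of 7140 is above the equilibrium price 3800, so it is not binding; the market clears at P* = 3800, Q* = 11585.
Since the control does not bind, no trades are prevented and deadweight loss is zero.

0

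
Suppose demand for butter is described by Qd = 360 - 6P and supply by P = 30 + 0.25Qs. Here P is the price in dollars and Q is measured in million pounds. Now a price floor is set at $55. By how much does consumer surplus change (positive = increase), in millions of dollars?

-357

Rearranging supply gives Qs = 4P - 120. Without the control the market clears where 360 - 6P = 4P - 120, i.e. P* = 48 and Q* = 72.
Because the floor (55) lies above the market-clearing price, it is binding.
At P = 55: Qd = 360 - 6·55 = 30 and Qs = 4·55 - 120 = 100.
Consumer surplus without the control is ½ · (60 - 48) · 72 = 432.
With the floor, consumers buy 30 units at 55, so CS = ½ · (60 - 55) · 30 = 75.
Change in consumer surplus = 75 - 432 = -357.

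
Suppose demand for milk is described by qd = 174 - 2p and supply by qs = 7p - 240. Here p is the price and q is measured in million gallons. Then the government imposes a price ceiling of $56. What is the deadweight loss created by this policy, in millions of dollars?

In a free market, 174 - 2p = 7p - 240 gives the equilibrium p* = 46, q* = 82.
The ceiling of 56 is above the equilibrium price 46, so it is not binding; the market clears at p* = 46, q* = 82.
Since the control does not bind, no trades are prevented and deadweight loss is zero.

0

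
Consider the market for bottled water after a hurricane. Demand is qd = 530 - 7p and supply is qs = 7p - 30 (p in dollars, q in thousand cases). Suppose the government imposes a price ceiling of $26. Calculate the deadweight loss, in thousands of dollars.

1372

Equilibrium: 530 - 7p = 7p - 30, so 560 = 14p and p* = 40, q* = 250.
Because the ceiling (26) lies below the market-clearing price, it is binding.
At p = 26: qd = 530 - 7·26 = 348 and qs = 7·26 - 30 = 152.
Quantity traded falls to 152. At q = 152 the demand price is (530 - 152)/7 = 54 and the supply price is (30 + 152)/7 = 26.
Deadweight loss = ½ · (54 - 26) · (250 - 152) = ½ · 28 · 98 = 1372.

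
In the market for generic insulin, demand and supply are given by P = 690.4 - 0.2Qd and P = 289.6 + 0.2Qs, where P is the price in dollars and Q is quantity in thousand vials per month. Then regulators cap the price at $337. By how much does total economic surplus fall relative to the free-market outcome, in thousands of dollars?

117045

Rearranging demand gives Qd = 3452 - 5P; rearranging supply gives Qs = 5P - 1448. In a free market, 3452 - 5P = 5P - 1448 gives the equilibrium P* = 490, Q* = 1002.
Because the ceiling (337) lies below the market-clearing price, it is binding.
At P = 337: Qd = 3452 - 5·337 = 1767 and Qs = 5·337 - 1448 = 237.
Quantity traded falls to 237. At Q = 237 the demand price is (3452 - 237)/5 = 643 and the supply price is (1448 + 237)/5 = 337.
Deadweight loss = ½ · (643 - 337) · (1002 - 237) = ½ · 306 · 765 = 117045.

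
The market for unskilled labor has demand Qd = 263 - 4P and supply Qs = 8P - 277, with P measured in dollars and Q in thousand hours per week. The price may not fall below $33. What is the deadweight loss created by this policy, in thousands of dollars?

Equilibrium: 263 - 4P = 8P - 277, so 540 = 12P and P* = 45, Q* = 83.
Since 33 is below P* = 45, the floor does not bind and the free-market outcome prevails.
Since the control does not bind, no trades are prevented and deadweight loss is zero.

0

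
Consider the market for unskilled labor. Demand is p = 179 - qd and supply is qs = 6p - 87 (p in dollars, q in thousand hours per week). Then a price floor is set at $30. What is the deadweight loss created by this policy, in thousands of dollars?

0

Rearranging demand gives qd = 179 - p. Equilibrium: 179 - p = 6p - 87, so 266 = 7p and p* = 38, q* = 141.
Since 30 is below p* = 38, the floor does not bind and the free-market outcome prevails.
Since the control does not bind, no trades are prevented and deadweight loss is zero.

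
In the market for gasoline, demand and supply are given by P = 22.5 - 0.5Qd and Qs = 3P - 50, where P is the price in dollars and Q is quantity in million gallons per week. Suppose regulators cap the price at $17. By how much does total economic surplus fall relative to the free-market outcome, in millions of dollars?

15

Rearranging demand gives Qd = 45 - 2P. Setting quantity demanded equal to quantity supplied, 45 - 2P = 3P - 50, gives P* = 19 and Q* = 7.
Since 17 < 19, the ceiling is binding.
At P = 17: Qd = 45 - 2·17 = 11 and Qs = 3·17 - 50 = 1.
Quantity traded falls to 1. At Q = 1 the demand price is (45 - 1)/2 = 22 and the supply price is (50 + 1)/3 = 17.
Deadweight loss = ½ · (22 - 17) · (7 - 1) = ½ · 5 · 6 = 15.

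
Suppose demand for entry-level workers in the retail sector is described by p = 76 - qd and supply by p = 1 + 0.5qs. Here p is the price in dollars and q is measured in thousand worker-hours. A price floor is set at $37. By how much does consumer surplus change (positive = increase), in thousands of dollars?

Rearranging demand gives qd = 76 - p; rearranging supply gives qs = 2p - 2. Equilibrium: 76 - p = 2p - 2, so 78 = 3p and p* = 26, q* = 50.
Because the floor (37) lies above the market-clearing price, it is binding.
At p = 37: qd = 76 - 37 = 39 and qs = 2·37 - 2 = 72.
Consumer surplus without the control is ½ · (76 - 26) · 50 = 1250.
With the floor, consumers buy 39 units at 37, so CS = ½ · (76 - 37) · 39 = 760.5.
Change in consumer surplus = 760.5 - 1250 = -489.5.

-489.5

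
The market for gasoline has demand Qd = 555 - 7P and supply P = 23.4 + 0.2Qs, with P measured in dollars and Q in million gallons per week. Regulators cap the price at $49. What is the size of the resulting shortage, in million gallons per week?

Rearranging supply gives Qs = 5P - 117. Setting quantity demanded equal to quantity supplied, 555 - 7P = 5P - 117, gives P* = 56 and Q* = 163.
The ceiling of 49 is below the equilibrium price 56, so it binds.
At P = 49: Qd = 555 - 7·49 = 212 and Qs = 5·49 - 117 = 128.
Shortage = Qd - Qs = 212 - 128 = 84.

84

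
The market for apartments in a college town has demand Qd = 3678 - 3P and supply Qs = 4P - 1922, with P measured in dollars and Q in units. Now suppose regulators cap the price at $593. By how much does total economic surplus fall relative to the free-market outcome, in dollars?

199962

In a free market, 3678 - 3P = 4P - 1922 gives the equilibrium P* = 800, Q* = 1278.
Since 593 < 800, the ceiling is binding.
At P = 593: Qd = 3678 - 3·593 = 1899 and Qs = 4·593 - 1922 = 450.
Quantity traded falls to 450. At Q = 450 the demand price is (3678 - 450)/3 = 1076 and the supply price is (1922 + 450)/4 = 593.
Deadweight loss = ½ · (1076 - 593) · (1278 - 450) = ½ · 483 · 828 = 199962.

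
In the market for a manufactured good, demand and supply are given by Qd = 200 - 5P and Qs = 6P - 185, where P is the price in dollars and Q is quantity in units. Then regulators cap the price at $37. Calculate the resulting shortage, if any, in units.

Equilibrium: 200 - 5P = 6P - 185, so 385 = 11P and P* = 35, Q* = 25.
The ceiling of 37 is above the equilibrium price 35, so it is not binding; the market clears at P* = 35, Q* = 25.
Since the control does not bind, there is no shortage.

0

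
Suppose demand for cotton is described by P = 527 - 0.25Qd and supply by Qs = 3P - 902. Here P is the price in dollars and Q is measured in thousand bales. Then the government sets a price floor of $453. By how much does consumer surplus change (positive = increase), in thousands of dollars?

Rearranging demand gives Qd = 2108 - 4P. Without the control the market clears where 2108 - 4P = 3P - 902, i.e. P* = 430 and Q* = 388.
Because the floor (453) lies above the market-clearing price, it is binding.
At P = 453: Qd = 2108 - 4·453 = 296 and Qs = 3·453 - 902 = 457.
Consumer surplus without the control is ½ · (527 - 430) · 388 = 18818.
With the floor, consumers buy 296 units at 453, so CS = ½ · (527 - 453) · 296 = 10952.
Change in consumer surplus = 10952 - 18818 = -7866.

-7866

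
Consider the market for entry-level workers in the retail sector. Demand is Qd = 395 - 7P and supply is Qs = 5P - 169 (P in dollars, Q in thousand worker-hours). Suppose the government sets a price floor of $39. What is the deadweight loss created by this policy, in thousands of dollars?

In a free market, 395 - 7P = 5P - 169 gives the equilibrium P* = 47, Q* = 66.
The floor of 39 is below the equilibrium price 47, so it is not binding; the market clears at P* = 47, Q* = 66.
Since the control does not bind, no trades are prevented and deadweight loss is zero.

0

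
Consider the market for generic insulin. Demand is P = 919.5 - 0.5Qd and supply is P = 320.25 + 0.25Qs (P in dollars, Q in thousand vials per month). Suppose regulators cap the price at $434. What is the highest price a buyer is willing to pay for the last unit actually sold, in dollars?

Rearranging demand gives Qd = 1839 - 2P; rearranging supply gives Qs = 4P - 1281. Without the control the market clears where 1839 - 2P = 4P - 1281, i.e. P* = 520 and Q* = 799.
Because the ceiling (434) lies below the market-clearing price, it is binding.
At P = 434: Qd = 1839 - 2·434 = 971 and Qs = 4·434 - 1281 = 455.
Only 455 units reach the market. On the demand curve, the marginal buyer's willingness to pay at Q = 455 is (1839 - 455)/2 = 692.

692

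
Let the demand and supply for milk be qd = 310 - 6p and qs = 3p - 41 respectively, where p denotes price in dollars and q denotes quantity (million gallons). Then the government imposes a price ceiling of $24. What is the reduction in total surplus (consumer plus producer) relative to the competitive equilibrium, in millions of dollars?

Without the control the market clears where 310 - 6p = 3p - 41, i.e. p* = 39 and q* = 76.
Since 24 < 39, the ceiling is binding.
At p = 24: qd = 310 - 6·24 = 166 and qs = 3·24 - 41 = 31.
Quantity traded falls to 31. At q = 31 the demand price is (310 - 31)/6 = 46.5 and the supply price is (41 + 31)/3 = 24.
Deadweight loss = ½ · (46.5 - 24) · (76 - 31) = ½ · 22.5 · 45 = 506.25.

506.25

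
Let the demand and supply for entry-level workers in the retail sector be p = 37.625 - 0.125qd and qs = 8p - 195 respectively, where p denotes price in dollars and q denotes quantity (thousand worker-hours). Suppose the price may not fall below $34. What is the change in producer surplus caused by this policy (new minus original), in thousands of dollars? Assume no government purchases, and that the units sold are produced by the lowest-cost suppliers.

Rearranging demand gives qd = 301 - 8p. Equilibrium: 301 - 8p = 8p - 195, so 496 = 16p and p* = 31, q* = 53.
Since 34 > 31, the floor is binding.
At p = 34: qd = 301 - 8·34 = 29 and qs = 8·34 - 195 = 77.
Producer surplus without the control is ½ · (31 - 24.375) · 53 = 175.5625.
With the floor, 29 units are sold at 34. The supply price at q = 29 is 28, so PS = ½ · [(34 - 24.375) + (34 - 28)] · 29 = 226.5625.
Change in producer surplus = 226.5625 - 175.5625 = 51.

51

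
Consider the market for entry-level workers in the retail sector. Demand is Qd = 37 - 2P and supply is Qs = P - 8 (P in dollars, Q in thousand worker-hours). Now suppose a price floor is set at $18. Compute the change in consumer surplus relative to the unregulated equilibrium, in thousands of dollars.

-12

Equilibrium: 37 - 2P = P - 8, so 45 = 3P and P* = 15, Q* = 7.
Since 18 > 15, the floor is binding.
At P = 18: Qd = 37 - 2·18 = 1 and Qs = 18 - 8 = 10.
Consumer surplus without the control is ½ · (18.5 - 15) · 7 = 12.25.
With the floor, consumers buy 1 units at 18, so CS = ½ · (18.5 - 18) · 1 = 0.25.
Change in consumer surplus = 0.25 - 12.25 = -12.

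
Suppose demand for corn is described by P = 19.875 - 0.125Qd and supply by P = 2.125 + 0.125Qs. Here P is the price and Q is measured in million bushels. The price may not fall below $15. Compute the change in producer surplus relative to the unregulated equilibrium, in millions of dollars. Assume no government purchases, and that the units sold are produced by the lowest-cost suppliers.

92

Rearranging demand gives Qd = 159 - 8P; rearranging supply gives Qs = 8P - 17. Without the control the market clears where 159 - 8P = 8P - 17, i.e. P* = 11 and Q* = 71.
Since 15 > 11, the floor is binding.
At P = 15: Qd = 159 - 8·15 = 39 and Qs = 8·15 - 17 = 103.
Producer surplus without the control is ½ · (11 - 2.125) · 71 = 315.0625.
With the floor, 39 units are sold at 15. The supply price at Q = 39 is 7, so PS = ½ · [(15 - 2.125) + (15 - 7)] · 39 = 407.0625.
Change in producer surplus = 407.0625 - 315.0625 = 92.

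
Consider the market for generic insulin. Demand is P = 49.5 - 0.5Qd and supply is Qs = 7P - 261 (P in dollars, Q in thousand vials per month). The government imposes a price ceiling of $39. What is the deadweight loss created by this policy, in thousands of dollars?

Rearranging demand gives Qd = 99 - 2P. Setting quantity demanded equal to quantity supplied, 99 - 2P = 7P - 261, gives P* = 40 and Q* = 19.
The ceiling of 39 is below the equilibrium price 40, so it binds.
At P = 39: Qd = 99 - 2·39 = 21 and Qs = 7·39 - 261 = 12.
Quantity traded falls to 12. At Q = 12 the demand price is (99 - 12)/2 = 43.5 and the supply price is (261 + 12)/7 = 39.
Deadweight loss = ½ · (43.5 - 39) · (19 - 12) = ½ · 4.5 · 7 = 15.75.

15.75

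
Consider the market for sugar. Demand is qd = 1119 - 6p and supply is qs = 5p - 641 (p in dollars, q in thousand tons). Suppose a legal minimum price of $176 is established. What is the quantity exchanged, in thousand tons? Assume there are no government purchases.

Setting quantity demanded equal to quantity supplied, 1119 - 6p = 5p - 641, gives p* = 160 and q* = 159.
The floor of 176 is above the equilibrium price 160, so it binds.
At p = 176: qd = 1119 - 6·176 = 63 and qs = 5·176 - 641 = 239.
The quantity actually transacted is the short side, demand: 63.

63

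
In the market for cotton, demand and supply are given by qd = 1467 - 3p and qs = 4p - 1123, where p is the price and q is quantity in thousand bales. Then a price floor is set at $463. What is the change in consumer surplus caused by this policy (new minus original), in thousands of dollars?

Without the control the market clears where 1467 - 3p = 4p - 1123, i.e. p* = 370 and q* = 357.
Because the floor (463) lies above the market-clearing price, it is binding.
At p = 463: qd = 1467 - 3·463 = 78 and qs = 4·463 - 1123 = 729.
Consumer surplus without the control is ½ · (489 - 370) · 357 = 21241.5.
With the floor, consumers buy 78 units at 463, so CS = ½ · (489 - 463) · 78 = 1014.
Change in consumer surplus = 1014 - 21241.5 = -20227.5.

-20227.5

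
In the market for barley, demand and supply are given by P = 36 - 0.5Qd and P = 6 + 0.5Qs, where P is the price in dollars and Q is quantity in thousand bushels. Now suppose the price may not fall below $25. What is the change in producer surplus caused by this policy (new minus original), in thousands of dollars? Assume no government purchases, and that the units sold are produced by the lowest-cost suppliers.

72

Rearranging demand gives Qd = 72 - 2P; rearranging supply gives Qs = 2P - 12. In a free market, 72 - 2P = 2P - 12 gives the equilibrium P* = 21, Q* = 30.
The floor of 25 is above the equilibrium price 21, so it binds.
At P = 25: Qd = 72 - 2·25 = 22 and Qs = 2·25 - 12 = 38.
Producer surplus without the control is ½ · (21 - 6) · 30 = 225.
With the floor, 22 units are sold at 25. The supply price at Q = 22 is 17, so PS = ½ · [(25 - 6) + (25 - 17)] · 22 = 297.
Change in producer surplus = 297 - 225 = 72.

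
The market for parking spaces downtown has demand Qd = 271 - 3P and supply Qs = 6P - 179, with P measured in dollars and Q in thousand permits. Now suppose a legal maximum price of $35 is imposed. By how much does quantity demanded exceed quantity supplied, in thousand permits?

Without the control the market clears where 271 - 3P = 6P - 179, i.e. P* = 50 and Q* = 121.
Since 35 < 50, the ceiling is binding.
At P = 35: Qd = 271 - 3·35 = 166 and Qs = 6·35 - 179 = 31.
Shortage = Qd - Qs = 166 - 31 = 135.

135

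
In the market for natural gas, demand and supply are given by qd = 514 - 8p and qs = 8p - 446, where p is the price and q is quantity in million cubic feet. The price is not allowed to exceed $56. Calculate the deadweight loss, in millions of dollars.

128

Without the control the market clears where 514 - 8p = 8p - 446, i.e. p* = 60 and q* = 34.
Since 56 < 60, the ceiling is binding.
At p = 56: qd = 514 - 8·56 = 66 and qs = 8·56 - 446 = 2.
Quantity traded falls to 2. At q = 2 the demand price is (514 - 2)/8 = 64 and the supply price is (446 + 2)/8 = 56.
Deadweight loss = ½ · (64 - 56) · (34 - 2) = ½ · 8 · 32 = 128.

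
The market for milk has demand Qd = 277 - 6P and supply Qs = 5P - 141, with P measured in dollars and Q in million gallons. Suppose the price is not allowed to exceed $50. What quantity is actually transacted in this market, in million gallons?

Setting quantity demanded equal to quantity supplied, 277 - 6P = 5P - 141, gives P* = 38 and Q* = 49.
Since 50 is above P* = 38, the ceiling does not bind and the free-market outcome prevails.

49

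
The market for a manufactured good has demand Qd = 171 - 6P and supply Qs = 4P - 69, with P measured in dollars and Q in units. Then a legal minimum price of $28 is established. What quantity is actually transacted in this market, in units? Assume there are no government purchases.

3

In a free market, 171 - 6P = 4P - 69 gives the equilibrium P* = 24, Q* = 27.
The floor of 28 is above the equilibrium price 24, so it binds.
At P = 28: Qd = 171 - 6·28 = 3 and Qs = 4·28 - 69 = 43.
The quantity actually transacted is the short side, demand: 3.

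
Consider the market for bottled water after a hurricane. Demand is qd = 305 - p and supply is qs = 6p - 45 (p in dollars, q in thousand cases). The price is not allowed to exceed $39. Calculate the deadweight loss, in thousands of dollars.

Equilibrium: 305 - p = 6p - 45, so 350 = 7p and p* = 50, q* = 255.
The ceiling of 39 is below the equilibrium price 50, so it binds.
At p = 39: qd = 305 - 39 = 266 and qs = 6·39 - 45 = 189.
Quantity traded falls to 189. At q = 189 the demand price is 305 - 189 = 116 and the supply price is (45 + 189)/6 = 39.
Deadweight loss = ½ · (116 - 39) · (255 - 189) = ½ · 77 · 66 = 2541.

2541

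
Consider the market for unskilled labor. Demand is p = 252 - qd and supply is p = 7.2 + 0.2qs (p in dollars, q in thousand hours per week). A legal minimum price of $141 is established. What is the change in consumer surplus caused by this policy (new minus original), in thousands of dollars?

Rearranging demand gives qd = 252 - p; rearranging supply gives qs = 5p - 36. Equilibrium: 252 - p = 5p - 36, so 288 = 6p and p* = 48, q* = 204.
Because the floor (141) lies above the market-clearing price, it is binding.
At p = 141: qd = 252 - 141 = 111 and qs = 5·141 - 36 = 669.
Consumer surplus without the control is ½ · (252 - 48) · 204 = 20808.
With the floor, consumers buy 111 units at 141, so CS = ½ · (252 - 141) · 111 = 6160.5.
Change in consumer surplus = 6160.5 - 20808 = -14647.5.

-14647.5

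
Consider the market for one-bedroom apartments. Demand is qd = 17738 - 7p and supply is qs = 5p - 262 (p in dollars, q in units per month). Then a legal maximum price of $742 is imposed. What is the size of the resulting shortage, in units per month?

Equilibrium: 17738 - 7p = 5p - 262, so 18000 = 12p and p* = 1500, q* = 7238.
Since 742 < 1500, the ceiling is binding.
At p = 742: qd = 17738 - 7·742 = 12544 and qs = 5·742 - 262 = 3448.
Shortage = qd - qs = 12544 - 3448 = 9096.

9096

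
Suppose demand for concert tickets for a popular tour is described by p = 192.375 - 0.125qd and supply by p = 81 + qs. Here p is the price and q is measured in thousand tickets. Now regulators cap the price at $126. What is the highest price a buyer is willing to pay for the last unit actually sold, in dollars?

186.75

Rearranging demand gives qd = 1539 - 8p; rearranging supply gives qs = p - 81. Without the control the market clears where 1539 - 8p = p - 81, i.e. p* = 180 and q* = 99.
Since 126 < 180, the ceiling is binding.
At p = 126: qd = 1539 - 8·126 = 531 and qs = 126 - 81 = 45.
Only 45 units reach the market. On the demand curve, the marginal buyer's willingness to pay at q = 45 is (1539 - 45)/8 = 186.75.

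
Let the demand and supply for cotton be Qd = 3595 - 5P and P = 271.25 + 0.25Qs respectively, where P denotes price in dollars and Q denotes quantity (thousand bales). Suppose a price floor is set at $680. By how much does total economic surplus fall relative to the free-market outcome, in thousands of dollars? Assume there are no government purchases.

Rearranging supply gives Qs = 4P - 1085. Setting quantity demanded equal to quantity supplied, 3595 - 5P = 4P - 1085, gives P* = 520 and Q* = 995.
The floor of 680 is above the equilibrium price 520, so it binds.
At P = 680: Qd = 3595 - 5·680 = 195 and Qs = 4·680 - 1085 = 1635.
Quantity traded falls to 195. At Q = 195 the demand price is (3595 - 195)/5 = 680 and the supply price is (1085 + 195)/4 = 320.
Deadweight loss = ½ · (680 - 320) · (995 - 195) = ½ · 360 · 800 = 144000.

144000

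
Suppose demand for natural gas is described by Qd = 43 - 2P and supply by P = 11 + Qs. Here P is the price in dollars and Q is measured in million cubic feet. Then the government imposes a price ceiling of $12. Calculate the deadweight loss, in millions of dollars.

27

Rearranging supply gives Qs = P - 11. In a free market, 43 - 2P = P - 11 gives the equilibrium P* = 18, Q* = 7.
Because the ceiling (12) lies below the market-clearing price, it is binding.
At P = 12: Qd = 43 - 2·12 = 19 and Qs = 12 - 11 = 1.
Quantity traded falls to 1. At Q = 1 the demand price is (43 - 1)/2 = 21 and the supply price is 11 + 1 = 12.
Deadweight loss = ½ · (21 - 12) · (7 - 1) = ½ · 9 · 6 = 27.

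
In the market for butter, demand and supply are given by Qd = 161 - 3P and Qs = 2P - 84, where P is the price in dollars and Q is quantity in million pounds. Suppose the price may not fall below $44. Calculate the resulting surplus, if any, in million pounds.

Setting quantity demanded equal to quantity supplied, 161 - 3P = 2P - 84, gives P* = 49 and Q* = 14.
The floor of 44 is below the equilibrium price 49, so it is not binding; the market clears at P* = 49, Q* = 14.
Since the control does not bind, there is no surplus.

0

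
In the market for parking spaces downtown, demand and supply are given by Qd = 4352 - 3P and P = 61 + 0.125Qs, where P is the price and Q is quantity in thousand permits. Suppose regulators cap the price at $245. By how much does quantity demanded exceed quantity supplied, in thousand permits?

Rearranging supply gives Qs = 8P - 488. Without the control the market clears where 4352 - 3P = 8P - 488, i.e. P* = 440 and Q* = 3032.
Since 245 < 440, the ceiling is binding.
At P = 245: Qd = 4352 - 3·245 = 3617 and Qs = 8·245 - 488 = 1472.
Shortage = Qd - Qs = 3617 - 1472 = 2145.

2145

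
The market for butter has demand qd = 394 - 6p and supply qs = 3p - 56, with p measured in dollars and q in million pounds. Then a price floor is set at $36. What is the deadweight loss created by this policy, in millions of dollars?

In a free market, 394 - 6p = 3p - 56 gives the equilibrium p* = 50, q* = 94.
Since 36 is below p* = 50, the floor does not bind and the free-market outcome prevails.
Since the control does not bind, no trades are prevented and deadweight loss is zero.

0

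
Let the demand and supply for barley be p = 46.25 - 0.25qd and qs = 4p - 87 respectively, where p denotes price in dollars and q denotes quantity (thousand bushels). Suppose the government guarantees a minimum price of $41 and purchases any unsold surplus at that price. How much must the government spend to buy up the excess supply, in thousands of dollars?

Rearranging demand gives qd = 185 - 4p. Setting quantity demanded equal to quantity supplied, 185 - 4p = 4p - 87, gives p* = 34 and q* = 49.
The floor of 41 is above the equilibrium price 34, so it binds.
At p = 41: qd = 185 - 4·41 = 21 and qs = 4·41 - 87 = 77.
Surplus = qs - qd = 56.
Government expenditure = surplus × support price = 56 × 41 = 2296.

2296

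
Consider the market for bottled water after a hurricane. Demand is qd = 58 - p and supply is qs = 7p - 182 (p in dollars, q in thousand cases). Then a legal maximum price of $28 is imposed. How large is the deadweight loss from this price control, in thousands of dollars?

112

Equilibrium: 58 - p = 7p - 182, so 240 = 8p and p* = 30, q* = 28.
Because the ceiling (28) lies below the market-clearing price, it is binding.
At p = 28: qd = 58 - 28 = 30 and qs = 7·28 - 182 = 14.
Quantity traded falls to 14. At q = 14 the demand price is 58 - 14 = 44 and the supply price is (182 + 14)/7 = 28.
Deadweight loss = ½ · (44 - 28) · (28 - 14) = ½ · 16 · 14 = 112.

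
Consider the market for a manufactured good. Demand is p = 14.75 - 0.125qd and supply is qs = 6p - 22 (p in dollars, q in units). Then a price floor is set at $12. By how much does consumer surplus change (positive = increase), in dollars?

-60

Rearranging demand gives qd = 118 - 8p. Without the control the market clears where 118 - 8p = 6p - 22, i.e. p* = 10 and q* = 38.
The floor of 12 is above the equilibrium price 10, so it binds.
At p = 12: qd = 118 - 8·12 = 22 and qs = 6·12 - 22 = 50.
Consumer surplus without the control is ½ · (14.75 - 10) · 38 = 90.25.
With the floor, consumers buy 22 units at 12, so CS = ½ · (14.75 - 12) · 22 = 30.25.
Change in consumer surplus = 30.25 - 90.25 = -60.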